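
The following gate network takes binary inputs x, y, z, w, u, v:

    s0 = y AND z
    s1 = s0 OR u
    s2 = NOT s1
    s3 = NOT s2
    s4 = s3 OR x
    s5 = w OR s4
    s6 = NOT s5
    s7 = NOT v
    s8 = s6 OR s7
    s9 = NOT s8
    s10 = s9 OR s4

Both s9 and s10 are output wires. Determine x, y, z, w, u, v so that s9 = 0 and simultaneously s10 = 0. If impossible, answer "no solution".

x=0, y=1, z=0, w=0, u=0, v=1

Check with x=0, y=1, z=0, w=0, u=0, v=1:
s0 = y AND z = 1 AND 0 = 0
s1 = s0 OR u = 0 OR 0 = 0
s2 = NOT s1 = NOT 0 = 1
s3 = NOT s2 = NOT 1 = 0
s4 = s3 OR x = 0 OR 0 = 0
s5 = w OR s4 = 0 OR 0 = 0
s6 = NOT s5 = NOT 0 = 1
s7 = NOT v = NOT 1 = 0
s8 = s6 OR s7 = 1 OR 0 = 1
s9 = NOT s8 = NOT 1 = 0
s10 = s9 OR s4 = 0 OR 0 = 0
So s9 = 0 and s10 = 0.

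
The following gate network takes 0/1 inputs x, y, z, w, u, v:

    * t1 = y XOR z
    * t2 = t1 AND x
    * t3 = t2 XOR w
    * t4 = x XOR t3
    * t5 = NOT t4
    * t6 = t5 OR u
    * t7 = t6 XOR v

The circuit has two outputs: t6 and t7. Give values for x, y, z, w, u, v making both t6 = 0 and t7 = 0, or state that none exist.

Check with x=1, y=0, z=0, w=0, u=0, v=0:
t1 = y XOR z = 0 XOR 0 = 0
t2 = t1 AND x = 0 AND 1 = 0
t3 = t2 XOR w = 0 XOR 0 = 0
t4 = x XOR t3 = 1 XOR 0 = 1
t5 = NOT t4 = NOT 1 = 0
t6 = t5 OR u = 0 OR 0 = 0
t7 = t6 XOR v = 0 XOR 0 = 0
So t6 = 0 and t7 = 0.

x=1, y=0, z=0, w=0, u=0, v=0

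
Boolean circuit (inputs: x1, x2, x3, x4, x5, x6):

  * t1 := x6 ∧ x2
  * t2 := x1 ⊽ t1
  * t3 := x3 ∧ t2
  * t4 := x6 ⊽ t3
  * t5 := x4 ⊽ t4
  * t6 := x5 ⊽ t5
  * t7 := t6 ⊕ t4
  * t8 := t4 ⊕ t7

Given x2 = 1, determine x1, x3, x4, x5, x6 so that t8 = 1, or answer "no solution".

t8 = t4 ⊕ t7 must be 1, so t4 and t7 differ.
Check with x2 = 1 and x1=0, x3=1, x4=1, x5=0, x6=0:
t1 = x6 ∧ x2 = 0 ∧ 1 = 0
t2 = x1 ⊽ t1 = 0 ⊽ 0 = 1
t3 = x3 ∧ t2 = 1 ∧ 1 = 1
t4 = x6 ⊽ t3 = 0 ⊽ 1 = 0
t5 = x4 ⊽ t4 = 1 ⊽ 0 = 0
t6 = x5 ⊽ t5 = 0 ⊽ 0 = 1
t7 = t6 ⊕ t4 = 1 ⊕ 0 = 1
t8 = t4 ⊕ t7 = 0 ⊕ 1 = 1
So t8 = 1.

x1=0, x3=1, x4=1, x5=0, x6=0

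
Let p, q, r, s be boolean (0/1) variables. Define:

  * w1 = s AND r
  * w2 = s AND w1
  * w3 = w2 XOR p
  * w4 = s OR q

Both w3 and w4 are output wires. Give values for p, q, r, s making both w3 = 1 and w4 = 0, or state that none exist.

p=1, q=0, r=0, s=0

Check with p=1, q=0, r=0, s=0:
w1 = s AND r = 0 AND 0 = 0
w2 = s AND w1 = 0 AND 0 = 0
w3 = w2 XOR p = 0 XOR 1 = 1
w4 = s OR q = 0 OR 0 = 0
So w3 = 1 and w4 = 0.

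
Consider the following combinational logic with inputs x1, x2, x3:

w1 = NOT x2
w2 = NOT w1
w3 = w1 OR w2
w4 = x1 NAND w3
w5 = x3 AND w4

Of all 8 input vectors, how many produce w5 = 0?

6

w5 = x3 AND w4 must be 0, so at least one of x3, w4 is 0.
Enumerating the 8 input combinations, 6 give w5 = 0 and 2 give w5 = 1.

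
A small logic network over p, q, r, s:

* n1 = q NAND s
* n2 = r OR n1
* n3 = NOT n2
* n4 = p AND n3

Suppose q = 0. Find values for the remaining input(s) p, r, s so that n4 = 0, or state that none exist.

Check with q = 0 and p=0, r=1, s=1:
n1 = q NAND s = 0 NAND 1 = 1
n2 = r OR n1 = 1 OR 1 = 1
n3 = NOT n2 = NOT 1 = 0
n4 = p AND n3 = 0 AND 0 = 0
So n4 = 0.

p=0, r=1, s=1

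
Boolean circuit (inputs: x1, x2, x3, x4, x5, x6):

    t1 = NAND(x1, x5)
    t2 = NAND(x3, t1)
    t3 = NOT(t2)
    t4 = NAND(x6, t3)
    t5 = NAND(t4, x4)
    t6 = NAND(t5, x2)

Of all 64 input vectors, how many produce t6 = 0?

19

t6 = NAND(t5, x2) must be 0, so both t5 = 1 and x2 = 1.
t5 = NAND(t4, x4) must be 1, so at least one of t4, x4 is 0.
Enumerating the 64 input combinations, 19 give t6 = 0 and 45 give t6 = 1.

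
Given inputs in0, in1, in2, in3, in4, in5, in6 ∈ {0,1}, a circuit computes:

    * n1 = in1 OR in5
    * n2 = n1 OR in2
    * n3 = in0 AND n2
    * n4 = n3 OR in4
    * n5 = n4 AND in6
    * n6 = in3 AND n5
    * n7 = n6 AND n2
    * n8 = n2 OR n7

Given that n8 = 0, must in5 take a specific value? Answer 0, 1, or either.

n8 = n2 OR n7 must be 0, so both n2 = 0 and n7 = 0.
n2 = n1 OR in2 must be 0, so both n1 = 0 and in2 = 0.
n7 = n6 AND n2 must be 0, so at least one of n6, n2 is 0.
Every assignment with n8 = 0 has in5 = 0; there are 16 such assignment(s).

0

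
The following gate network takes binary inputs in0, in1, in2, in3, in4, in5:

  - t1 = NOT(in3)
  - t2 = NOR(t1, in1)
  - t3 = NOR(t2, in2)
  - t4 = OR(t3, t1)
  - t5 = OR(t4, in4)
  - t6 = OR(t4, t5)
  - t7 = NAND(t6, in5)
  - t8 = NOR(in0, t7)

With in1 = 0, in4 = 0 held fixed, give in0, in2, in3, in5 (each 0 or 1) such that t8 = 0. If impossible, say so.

in0=0, in2=1, in3=0, in5=0

t8 = NOR(in0, t7) must be 0, so at least one of in0, t7 is 1.
Check with in1 = 0, in4 = 0 and in0=0, in2=1, in3=0, in5=0:
t1 = NOT(in3) = NOT 0 = 1
t2 = NOR(t1, in1) = NOR(1, 0) = 0
t3 = NOR(t2, in2) = NOR(0, 1) = 0
t4 = OR(t3, t1) = OR(0, 1) = 1
t5 = OR(t4, in4) = OR(1, 0) = 1
t6 = OR(t4, t5) = OR(1, 1) = 1
t7 = NAND(t6, in5) = NAND(1, 0) = 1
t8 = NOR(in0, t7) = NOR(0, 1) = 0
So t8 = 0.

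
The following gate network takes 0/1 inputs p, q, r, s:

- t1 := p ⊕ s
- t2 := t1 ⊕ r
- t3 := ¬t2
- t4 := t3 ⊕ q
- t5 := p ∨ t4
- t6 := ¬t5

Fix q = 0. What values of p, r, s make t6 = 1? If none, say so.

p=0, r=1, s=0

t6 = ¬t5 must be 1, so t5 = 0.
t5 = p ∨ t4 must be 0, so both p = 0 and t4 = 0.
Check with q = 0 and p=0, r=1, s=0:
t1 = p ⊕ s = 0 ⊕ 0 = 0
t2 = t1 ⊕ r = 0 ⊕ 1 = 1
t3 = ¬t2 = ¬1 = 0
t4 = t3 ⊕ q = 0 ⊕ 0 = 0
t5 = p ∨ t4 = 0 ∨ 0 = 0
t6 = ¬t5 = ¬0 = 1
So t6 = 1.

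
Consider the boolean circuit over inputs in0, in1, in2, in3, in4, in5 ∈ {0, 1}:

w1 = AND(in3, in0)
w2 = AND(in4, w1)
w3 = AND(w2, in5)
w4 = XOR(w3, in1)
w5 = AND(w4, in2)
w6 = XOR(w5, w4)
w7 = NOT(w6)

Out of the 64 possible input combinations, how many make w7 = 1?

w7 = NOT(w6) must be 1, so w6 = 0.
Enumerating the 64 input combinations, 48 give w7 = 1 and 16 give w7 = 0.

48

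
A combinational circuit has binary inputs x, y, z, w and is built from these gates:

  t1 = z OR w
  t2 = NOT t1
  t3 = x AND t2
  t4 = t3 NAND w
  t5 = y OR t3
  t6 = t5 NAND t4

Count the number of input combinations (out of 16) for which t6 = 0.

t6 = t5 NAND t4 must be 0, so both t5 = 1 and t4 = 1.
t5 = y OR t3 must be 1, so at least one of y, t3 is 1.
t4 = t3 NAND w must be 1, so at least one of t3, w is 0.
Enumerating the 16 input combinations, 9 give t6 = 0 and 7 give t6 = 1.

9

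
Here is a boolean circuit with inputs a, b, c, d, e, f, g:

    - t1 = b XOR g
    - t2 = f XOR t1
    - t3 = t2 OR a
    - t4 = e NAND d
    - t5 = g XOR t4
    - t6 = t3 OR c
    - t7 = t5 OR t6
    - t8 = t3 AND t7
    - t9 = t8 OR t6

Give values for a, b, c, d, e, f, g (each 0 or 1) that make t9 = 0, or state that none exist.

a=0, b=0, c=0, d=1, e=0, f=1, g=1

Check with a=0, b=0, c=0, d=1, e=0, f=1, g=1:
t1 = b XOR g = 0 XOR 1 = 1
t2 = f XOR t1 = 1 XOR 1 = 0
t3 = t2 OR a = 0 OR 0 = 0
t4 = e NAND d = 0 NAND 1 = 1
t5 = g XOR t4 = 1 XOR 1 = 0
t6 = t3 OR c = 0 OR 0 = 0
t7 = t5 OR t6 = 0 OR 0 = 0
t8 = t3 AND t7 = 0 AND 0 = 0
t9 = t8 OR t6 = 0 OR 0 = 0
So t9 = 0 as required.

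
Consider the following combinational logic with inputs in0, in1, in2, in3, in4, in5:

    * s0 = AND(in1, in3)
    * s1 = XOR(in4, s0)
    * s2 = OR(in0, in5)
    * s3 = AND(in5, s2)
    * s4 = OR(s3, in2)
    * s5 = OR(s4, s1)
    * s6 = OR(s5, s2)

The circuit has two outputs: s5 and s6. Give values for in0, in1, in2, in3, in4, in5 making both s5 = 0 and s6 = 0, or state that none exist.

Check with in0=0 in1=1 in2=0 in3=1 in4=1 in5=0:
s0 = AND(in1, in3) = AND(1, 1) = 1
s1 = XOR(in4, s0) = XOR(1, 1) = 0
s2 = OR(in0, in5) = OR(0, 0) = 0
s3 = AND(in5, s2) = AND(0, 0) = 0
s4 = OR(s3, in2) = OR(0, 0) = 0
s5 = OR(s4, s1) = OR(0, 0) = 0
s6 = OR(s5, s2) = OR(0, 0) = 0
So s5 = 0 and s6 = 0.

in0=0 in1=1 in2=0 in3=1 in4=1 in5=0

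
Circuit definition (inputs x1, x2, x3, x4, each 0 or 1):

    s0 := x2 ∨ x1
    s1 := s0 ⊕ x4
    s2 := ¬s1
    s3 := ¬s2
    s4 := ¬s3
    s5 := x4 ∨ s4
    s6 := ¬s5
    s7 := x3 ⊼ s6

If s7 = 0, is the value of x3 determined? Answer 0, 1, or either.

s7 = x3 ⊼ s6 must be 0, so both x3 = 1 and s6 = 1.
Every assignment with s7 = 0 has x3 = 1; there are 3 such assignment(s).
  x1=0, x2=1, x3=1, x4=0
  x1=1, x2=0, x3=1, x4=0
  x1=1, x2=1, x3=1, x4=0

1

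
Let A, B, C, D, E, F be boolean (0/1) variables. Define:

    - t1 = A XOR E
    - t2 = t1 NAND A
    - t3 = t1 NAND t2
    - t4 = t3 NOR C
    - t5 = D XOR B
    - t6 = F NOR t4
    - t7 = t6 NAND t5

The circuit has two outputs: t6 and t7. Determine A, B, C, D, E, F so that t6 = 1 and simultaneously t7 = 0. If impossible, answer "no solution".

Check with A=1, B=1, C=0, D=0, E=1, F=0:
t1 = A XOR E = 1 XOR 1 = 0
t2 = t1 NAND A = 0 NAND 1 = 1
t3 = t1 NAND t2 = 0 NAND 1 = 1
t4 = t3 NOR C = 1 NOR 0 = 0
t5 = D XOR B = 0 XOR 1 = 1
t6 = F NOR t4 = 0 NOR 0 = 1
t7 = t6 NAND t5 = 1 NAND 1 = 0
So t6 = 1 and t7 = 0.

A=1, B=1, C=0, D=0, E=1, F=0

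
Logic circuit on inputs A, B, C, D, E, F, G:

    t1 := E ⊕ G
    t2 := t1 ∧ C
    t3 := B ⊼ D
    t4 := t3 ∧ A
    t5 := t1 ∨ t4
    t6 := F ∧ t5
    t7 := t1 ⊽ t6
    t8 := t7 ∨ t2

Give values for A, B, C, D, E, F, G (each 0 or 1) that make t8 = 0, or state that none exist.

t8 = t7 ∨ t2 must be 0, so both t7 = 0 and t2 = 0.
t7 = t1 ⊽ t6 must be 0, so at least one of t1, t6 is 1.
Check with A=0 B=1 C=0 D=1 E=0 F=1 G=1:
t1 = E ⊕ G = 0 ⊕ 1 = 1
t2 = t1 ∧ C = 1 ∧ 0 = 0
t3 = B ⊼ D = 1 ⊼ 1 = 0
t4 = t3 ∧ A = 0 ∧ 0 = 0
t5 = t1 ∨ t4 = 1 ∨ 0 = 1
t6 = F ∧ t5 = 1 ∧ 1 = 1
t7 = t1 ⊽ t6 = 1 ⊽ 1 = 0
t8 = t7 ∨ t2 = 0 ∨ 0 = 0
So t8 = 0 as required.

A=0 B=1 C=0 D=1 E=0 F=1 G=1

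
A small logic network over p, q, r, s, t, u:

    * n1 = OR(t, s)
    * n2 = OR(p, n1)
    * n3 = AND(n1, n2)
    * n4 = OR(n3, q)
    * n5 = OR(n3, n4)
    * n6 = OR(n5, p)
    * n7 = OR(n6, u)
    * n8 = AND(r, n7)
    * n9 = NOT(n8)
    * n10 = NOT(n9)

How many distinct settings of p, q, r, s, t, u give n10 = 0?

n10 = NOT(n9) must be 0, so n9 = 1.
n9 = NOT(n8) must be 1, so n8 = 0.
Enumerating the 64 input combinations, 33 give n10 = 0 and 31 give n10 = 1.

33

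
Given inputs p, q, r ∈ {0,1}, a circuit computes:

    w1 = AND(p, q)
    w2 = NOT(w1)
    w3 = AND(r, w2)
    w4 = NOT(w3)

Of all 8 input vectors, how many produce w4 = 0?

3

w4 = NOT(w3) must be 0, so w3 = 1.
w3 = AND(r, w2) must be 1, so both r = 1 and w2 = 1.
Enumerating the 8 input combinations, 3 give w4 = 0 and 5 give w4 = 1.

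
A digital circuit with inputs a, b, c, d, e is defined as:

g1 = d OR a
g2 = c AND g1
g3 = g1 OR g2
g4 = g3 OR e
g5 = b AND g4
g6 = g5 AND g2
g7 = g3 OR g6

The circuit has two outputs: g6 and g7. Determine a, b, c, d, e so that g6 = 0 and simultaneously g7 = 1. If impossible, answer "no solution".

Check with a=1, b=1, c=0, d=0, e=1:
g1 = d OR a = 0 OR 1 = 1
g2 = c AND g1 = 0 AND 1 = 0
g3 = g1 OR g2 = 1 OR 0 = 1
g4 = g3 OR e = 1 OR 1 = 1
g5 = b AND g4 = 1 AND 1 = 1
g6 = g5 AND g2 = 1 AND 0 = 0
g7 = g3 OR g6 = 1 OR 0 = 1
So g6 = 0 and g7 = 1.

a=1, b=1, c=0, d=0, e=1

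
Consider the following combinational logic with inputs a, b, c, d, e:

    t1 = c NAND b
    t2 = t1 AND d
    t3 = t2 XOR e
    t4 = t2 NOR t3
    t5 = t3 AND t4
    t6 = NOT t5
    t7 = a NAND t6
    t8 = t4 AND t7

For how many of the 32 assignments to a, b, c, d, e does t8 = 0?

t8 = t4 AND t7 must be 0, so at least one of t4, t7 is 0.
Enumerating the 32 input combinations, 27 give t8 = 0 and 5 give t8 = 1.

27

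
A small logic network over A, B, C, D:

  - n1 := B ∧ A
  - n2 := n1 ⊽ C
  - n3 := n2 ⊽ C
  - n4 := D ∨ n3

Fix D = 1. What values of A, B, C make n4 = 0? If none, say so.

no solution exists

With D = 1 fixed, none of the 8 settings of A, B, C give n4 = 0.
For example, with A=1, B=1, C=1:
n1 = B ∧ A = 1 ∧ 1 = 1
n2 = n1 ⊽ C = 1 ⊽ 1 = 0
n3 = n2 ⊽ C = 0 ⊽ 1 = 0
n4 = D ∨ n3 = 1 ∨ 0 = 1
giving n4 = 1 ≠ 0.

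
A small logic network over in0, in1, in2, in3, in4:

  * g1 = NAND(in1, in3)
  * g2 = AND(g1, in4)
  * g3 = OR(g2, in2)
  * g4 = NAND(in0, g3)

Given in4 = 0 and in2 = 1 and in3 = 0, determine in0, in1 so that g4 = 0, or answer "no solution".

Check with in4 = 0 and in2 = 1 and in3 = 0 and in0=1, in1=1:
g1 = NAND(in1, in3) = NAND(1, 0) = 1
g2 = AND(g1, in4) = AND(1, 0) = 0
g3 = OR(g2, in2) = OR(0, 1) = 1
g4 = NAND(in0, g3) = NAND(1, 1) = 0
So g4 = 0.

in0=1, in1=1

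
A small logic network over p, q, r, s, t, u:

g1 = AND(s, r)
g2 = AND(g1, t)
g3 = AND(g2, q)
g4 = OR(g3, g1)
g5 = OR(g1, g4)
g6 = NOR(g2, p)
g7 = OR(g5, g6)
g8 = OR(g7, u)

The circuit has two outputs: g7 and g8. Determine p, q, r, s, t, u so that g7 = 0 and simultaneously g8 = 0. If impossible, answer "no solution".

Check with p=1 q=0 r=0 s=0 t=1 u=0:
g1 = AND(s, r) = AND(0, 0) = 0
g2 = AND(g1, t) = AND(0, 1) = 0
g3 = AND(g2, q) = AND(0, 0) = 0
g4 = OR(g3, g1) = OR(0, 0) = 0
g5 = OR(g1, g4) = OR(0, 0) = 0
g6 = NOR(g2, p) = NOR(0, 1) = 0
g7 = OR(g5, g6) = OR(0, 0) = 0
g8 = OR(g7, u) = OR(0, 0) = 0
So g7 = 0 and g8 = 0.

p=1 q=0 r=0 s=0 t=1 u=0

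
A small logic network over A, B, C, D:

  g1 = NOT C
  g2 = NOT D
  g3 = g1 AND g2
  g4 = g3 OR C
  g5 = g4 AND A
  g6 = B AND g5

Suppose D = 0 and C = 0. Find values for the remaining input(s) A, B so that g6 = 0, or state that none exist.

g6 = B AND g5 must be 0, so at least one of B, g5 is 0.
Check with D = 0 and C = 0 and A=1, B=0:
g1 = NOT C = NOT 0 = 1
g2 = NOT D = NOT 0 = 1
g3 = g1 AND g2 = 1 AND 1 = 1
g4 = g3 OR C = 1 OR 0 = 1
g5 = g4 AND A = 1 AND 1 = 1
g6 = B AND g5 = 0 AND 1 = 0
So g6 = 0.

A=1, B=0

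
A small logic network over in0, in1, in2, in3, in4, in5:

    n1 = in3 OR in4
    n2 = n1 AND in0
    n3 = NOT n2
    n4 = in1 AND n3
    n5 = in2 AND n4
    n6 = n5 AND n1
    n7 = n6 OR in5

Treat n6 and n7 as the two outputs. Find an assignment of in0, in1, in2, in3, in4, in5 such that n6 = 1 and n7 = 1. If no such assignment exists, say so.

Check with in0=0, in1=1, in2=1, in3=1, in4=1, in5=1:
n1 = in3 OR in4 = 1 OR 1 = 1
n2 = n1 AND in0 = 1 AND 0 = 0
n3 = NOT n2 = NOT 0 = 1
n4 = in1 AND n3 = 1 AND 1 = 1
n5 = in2 AND n4 = 1 AND 1 = 1
n6 = n5 AND n1 = 1 AND 1 = 1
n7 = n6 OR in5 = 1 OR 1 = 1
So n6 = 1 and n7 = 1.

in0=0, in1=1, in2=1, in3=1, in4=1, in5=1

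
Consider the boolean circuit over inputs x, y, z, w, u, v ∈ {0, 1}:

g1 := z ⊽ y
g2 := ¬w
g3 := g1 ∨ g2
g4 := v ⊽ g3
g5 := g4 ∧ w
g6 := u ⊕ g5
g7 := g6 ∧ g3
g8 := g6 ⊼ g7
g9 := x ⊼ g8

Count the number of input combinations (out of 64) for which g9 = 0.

22

g9 = x ⊼ g8 must be 0, so both x = 1 and g8 = 1.
g8 = g6 ⊼ g7 must be 1, so at least one of g6, g7 is 0.
Enumerating the 64 input combinations, 22 give g9 = 0 and 42 give g9 = 1.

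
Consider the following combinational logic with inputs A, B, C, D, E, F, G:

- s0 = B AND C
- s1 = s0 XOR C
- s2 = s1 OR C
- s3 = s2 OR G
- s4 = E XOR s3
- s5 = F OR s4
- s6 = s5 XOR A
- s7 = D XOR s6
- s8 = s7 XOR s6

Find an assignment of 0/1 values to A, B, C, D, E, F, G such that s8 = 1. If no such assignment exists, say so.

s8 = s7 XOR s6 must be 1, so s7 and s6 differ.
Check with A=0 B=1 C=0 D=1 E=1 F=0 G=0:
s0 = B AND C = 1 AND 0 = 0
s1 = s0 XOR C = 0 XOR 0 = 0
s2 = s1 OR C = 0 OR 0 = 0
s3 = s2 OR G = 0 OR 0 = 0
s4 = E XOR s3 = 1 XOR 0 = 1
s5 = F OR s4 = 0 OR 1 = 1
s6 = s5 XOR A = 1 XOR 0 = 1
s7 = D XOR s6 = 1 XOR 1 = 0
s8 = s7 XOR s6 = 0 XOR 1 = 1
So s8 = 1 as required.

A=0 B=1 C=0 D=1 E=1 F=0 G=0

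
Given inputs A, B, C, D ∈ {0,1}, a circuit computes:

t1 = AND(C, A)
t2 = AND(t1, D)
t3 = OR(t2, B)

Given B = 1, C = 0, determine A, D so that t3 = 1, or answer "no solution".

A=0 D=0

t3 = OR(t2, B) must be 1, so at least one of t2, B is 1.
Check with B = 1, C = 0 and A=0, D=0:
t1 = AND(C, A) = AND(0, 0) = 0
t2 = AND(t1, D) = AND(0, 0) = 0
t3 = OR(t2, B) = OR(0, 1) = 1
So t3 = 1.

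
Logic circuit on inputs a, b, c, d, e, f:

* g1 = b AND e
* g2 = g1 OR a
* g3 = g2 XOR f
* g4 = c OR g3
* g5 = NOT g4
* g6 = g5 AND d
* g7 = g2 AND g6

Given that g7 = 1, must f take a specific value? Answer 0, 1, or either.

g7 = g2 AND g6 must be 1, so both g2 = 1 and g6 = 1.
Every assignment with g7 = 1 has f = 1; there are 5 such assignment(s).

1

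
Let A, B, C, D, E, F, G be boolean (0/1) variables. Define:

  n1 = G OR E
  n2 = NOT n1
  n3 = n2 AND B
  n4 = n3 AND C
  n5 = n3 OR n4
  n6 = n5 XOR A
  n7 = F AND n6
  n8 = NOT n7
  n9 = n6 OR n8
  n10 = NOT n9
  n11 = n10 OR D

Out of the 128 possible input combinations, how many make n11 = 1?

64

n11 = n10 OR D must be 1, so at least one of n10, D is 1.
Enumerating the 128 input combinations, 64 give n11 = 1 and 64 give n11 = 0.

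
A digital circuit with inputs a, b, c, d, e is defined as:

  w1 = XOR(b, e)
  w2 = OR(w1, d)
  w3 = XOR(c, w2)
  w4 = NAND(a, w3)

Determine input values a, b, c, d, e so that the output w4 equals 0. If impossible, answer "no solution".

a=1, b=1, c=1, d=0, e=1

Check with a=1, b=1, c=1, d=0, e=1:
w1 = XOR(b, e) = XOR(1, 1) = 0
w2 = OR(w1, d) = OR(0, 0) = 0
w3 = XOR(c, w2) = XOR(1, 0) = 1
w4 = NAND(a, w3) = NAND(1, 1) = 0
So w4 = 0 as required.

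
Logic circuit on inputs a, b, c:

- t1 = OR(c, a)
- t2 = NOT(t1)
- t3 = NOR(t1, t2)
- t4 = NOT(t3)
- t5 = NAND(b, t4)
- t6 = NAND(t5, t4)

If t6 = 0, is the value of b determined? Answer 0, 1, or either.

0

t6 = NAND(t5, t4) must be 0, so both t5 = 1 and t4 = 1.
t5 = NAND(b, t4) must be 1, so at least one of b, t4 is 0.
t4 = NOT(t3) must be 1, so t3 = 0.
Every assignment with t6 = 0 has b = 0; there are 4 such assignment(s).
  a=0, b=0, c=0
  a=0, b=0, c=1
  a=1, b=0, c=0
  a=1, b=0, c=1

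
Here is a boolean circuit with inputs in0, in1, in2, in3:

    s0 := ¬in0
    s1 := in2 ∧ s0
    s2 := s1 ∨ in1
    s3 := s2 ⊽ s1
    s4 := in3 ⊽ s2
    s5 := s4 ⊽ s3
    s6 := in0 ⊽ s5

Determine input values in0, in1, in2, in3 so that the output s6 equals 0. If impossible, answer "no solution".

in0=0, in1=1, in2=0, in3=0

Check with in0=0, in1=1, in2=0, in3=0:
s0 = ¬in0 = ¬0 = 1
s1 = in2 ∧ s0 = 0 ∧ 1 = 0
s2 = s1 ∨ in1 = 0 ∨ 1 = 1
s3 = s2 ⊽ s1 = 1 ⊽ 0 = 0
s4 = in3 ⊽ s2 = 0 ⊽ 1 = 0
s5 = s4 ⊽ s3 = 0 ⊽ 0 = 1
s6 = in0 ⊽ s5 = 0 ⊽ 1 = 0
So s6 = 0 as required.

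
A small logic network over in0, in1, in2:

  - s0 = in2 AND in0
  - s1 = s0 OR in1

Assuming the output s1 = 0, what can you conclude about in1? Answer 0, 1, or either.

s1 = s0 OR in1 must be 0, so both s0 = 0 and in1 = 0.
s0 = in2 AND in0 must be 0, so at least one of in2, in0 is 0.
Every assignment with s1 = 0 has in1 = 0; there are 3 such assignment(s).
  in0=0, in1=0, in2=0
  in0=0, in1=0, in2=1
  in0=1, in1=0, in2=0

0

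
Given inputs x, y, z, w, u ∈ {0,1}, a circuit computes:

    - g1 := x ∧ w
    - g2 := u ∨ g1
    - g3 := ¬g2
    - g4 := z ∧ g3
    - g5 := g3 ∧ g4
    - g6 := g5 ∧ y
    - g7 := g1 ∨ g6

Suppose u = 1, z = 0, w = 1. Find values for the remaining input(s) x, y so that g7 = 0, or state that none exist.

Check with u = 1, z = 0, w = 1 and x=0, y=1:
g1 = x ∧ w = 0 ∧ 1 = 0
g2 = u ∨ g1 = 1 ∨ 0 = 1
g3 = ¬g2 = ¬1 = 0
g4 = z ∧ g3 = 0 ∧ 0 = 0
g5 = g3 ∧ g4 = 0 ∧ 0 = 0
g6 = g5 ∧ y = 0 ∧ 1 = 0
g7 = g1 ∨ g6 = 0 ∨ 0 = 0
So g7 = 0.

x=0 y=1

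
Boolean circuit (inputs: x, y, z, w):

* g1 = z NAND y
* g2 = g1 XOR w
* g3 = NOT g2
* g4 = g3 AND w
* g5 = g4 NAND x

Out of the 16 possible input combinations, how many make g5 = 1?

13

g5 = g4 NAND x must be 1, so at least one of g4, x is 0.
Enumerating the 16 input combinations, 13 give g5 = 1 and 3 give g5 = 0.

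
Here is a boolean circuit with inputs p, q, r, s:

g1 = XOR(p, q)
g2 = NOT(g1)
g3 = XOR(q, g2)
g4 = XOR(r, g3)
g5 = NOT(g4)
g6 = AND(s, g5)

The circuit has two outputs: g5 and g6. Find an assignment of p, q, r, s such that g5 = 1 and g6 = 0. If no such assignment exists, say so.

p=0, q=1, r=1, s=0

Check with p=0, q=1, r=1, s=0:
g1 = XOR(p, q) = XOR(0, 1) = 1
g2 = NOT(g1) = NOT 1 = 0
g3 = XOR(q, g2) = XOR(1, 0) = 1
g4 = XOR(r, g3) = XOR(1, 1) = 0
g5 = NOT(g4) = NOT 0 = 1
g6 = AND(s, g5) = AND(0, 1) = 0
So g5 = 1 and g6 = 0.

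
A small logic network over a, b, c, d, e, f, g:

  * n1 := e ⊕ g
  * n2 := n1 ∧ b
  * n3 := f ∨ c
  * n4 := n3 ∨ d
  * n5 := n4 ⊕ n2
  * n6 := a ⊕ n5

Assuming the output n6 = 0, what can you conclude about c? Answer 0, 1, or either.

Both values of c occur among assignments with n6 = 0:
  c=0: a=0, b=0, c=0, d=0, e=0, f=0, g=0
  c=1: a=0, b=1, c=1, d=0, e=0, f=0, g=1

either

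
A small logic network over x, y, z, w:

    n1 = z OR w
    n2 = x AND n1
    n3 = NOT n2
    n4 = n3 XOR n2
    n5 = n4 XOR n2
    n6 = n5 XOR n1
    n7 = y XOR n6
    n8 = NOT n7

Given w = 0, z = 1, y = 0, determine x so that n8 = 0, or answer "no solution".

n8 = NOT n7 must be 0, so n7 = 1.
n7 = y XOR n6 must be 1, so y and n6 differ.
Check with w = 0, z = 1, y = 0 and x=1:
n1 = z OR w = 1 OR 0 = 1
n2 = x AND n1 = 1 AND 1 = 1
n3 = NOT n2 = NOT 1 = 0
n4 = n3 XOR n2 = 0 XOR 1 = 1
n5 = n4 XOR n2 = 1 XOR 1 = 0
n6 = n5 XOR n1 = 0 XOR 1 = 1
n7 = y XOR n6 = 0 XOR 1 = 1
n8 = NOT n7 = NOT 1 = 0
So n8 = 0.

x=1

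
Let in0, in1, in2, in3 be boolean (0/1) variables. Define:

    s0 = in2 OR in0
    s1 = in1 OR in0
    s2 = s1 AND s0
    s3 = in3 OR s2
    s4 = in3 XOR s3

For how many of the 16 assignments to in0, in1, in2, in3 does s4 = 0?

s4 = in3 XOR s3 must be 0, so in3 and s3 are equal.
Enumerating the 16 input combinations, 11 give s4 = 0 and 5 give s4 = 1.

11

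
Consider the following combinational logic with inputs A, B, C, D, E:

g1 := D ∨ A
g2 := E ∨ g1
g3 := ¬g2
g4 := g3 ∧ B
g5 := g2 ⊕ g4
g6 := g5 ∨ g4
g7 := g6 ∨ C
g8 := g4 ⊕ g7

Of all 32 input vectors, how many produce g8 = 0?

3

g8 = g4 ⊕ g7 must be 0, so g4 and g7 are equal.
Enumerating the 32 input combinations, 3 give g8 = 0 and 29 give g8 = 1.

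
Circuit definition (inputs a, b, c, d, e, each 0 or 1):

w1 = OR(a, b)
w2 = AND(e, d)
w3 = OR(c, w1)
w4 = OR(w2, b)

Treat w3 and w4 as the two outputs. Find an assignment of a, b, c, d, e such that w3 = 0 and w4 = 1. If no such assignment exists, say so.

a=0 b=0 c=0 d=1 e=1

Check with a=0 b=0 c=0 d=1 e=1:
w1 = OR(a, b) = OR(0, 0) = 0
w2 = AND(e, d) = AND(1, 1) = 1
w3 = OR(c, w1) = OR(0, 0) = 0
w4 = OR(w2, b) = OR(1, 0) = 1
So w3 = 0 and w4 = 1.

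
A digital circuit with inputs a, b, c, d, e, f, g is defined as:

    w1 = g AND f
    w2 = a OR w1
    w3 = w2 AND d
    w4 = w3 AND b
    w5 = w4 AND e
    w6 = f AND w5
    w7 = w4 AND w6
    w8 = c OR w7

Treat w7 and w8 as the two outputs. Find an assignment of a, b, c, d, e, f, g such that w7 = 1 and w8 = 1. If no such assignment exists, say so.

a=1, b=1, c=0, d=1, e=1, f=1, g=1

Check with a=1, b=1, c=0, d=1, e=1, f=1, g=1:
w1 = g AND f = 1 AND 1 = 1
w2 = a OR w1 = 1 OR 1 = 1
w3 = w2 AND d = 1 AND 1 = 1
w4 = w3 AND b = 1 AND 1 = 1
w5 = w4 AND e = 1 AND 1 = 1
w6 = f AND w5 = 1 AND 1 = 1
w7 = w4 AND w6 = 1 AND 1 = 1
w8 = c OR w7 = 0 OR 1 = 1
So w7 = 1 and w8 = 1.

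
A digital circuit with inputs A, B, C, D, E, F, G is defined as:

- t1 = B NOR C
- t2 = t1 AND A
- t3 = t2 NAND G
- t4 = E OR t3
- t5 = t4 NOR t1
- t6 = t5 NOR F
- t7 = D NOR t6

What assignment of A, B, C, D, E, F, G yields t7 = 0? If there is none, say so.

Check with A=1, B=1, C=1, D=0, E=1, F=0, G=1:
t1 = B NOR C = 1 NOR 1 = 0
t2 = t1 AND A = 0 AND 1 = 0
t3 = t2 NAND G = 0 NAND 1 = 1
t4 = E OR t3 = 1 OR 1 = 1
t5 = t4 NOR t1 = 1 NOR 0 = 0
t6 = t5 NOR F = 0 NOR 0 = 1
t7 = D NOR t6 = 0 NOR 1 = 0
So t7 = 0 as required.

A=1, B=1, C=1, D=0, E=1, F=0, G=1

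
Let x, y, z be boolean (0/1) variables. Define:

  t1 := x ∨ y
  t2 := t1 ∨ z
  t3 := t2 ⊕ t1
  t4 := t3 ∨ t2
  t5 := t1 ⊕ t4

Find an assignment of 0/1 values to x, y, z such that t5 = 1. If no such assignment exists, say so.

t5 = t1 ⊕ t4 must be 1, so t1 and t4 differ.
Check with x=0, y=0, z=1:
t1 = x ∨ y = 0 ∨ 0 = 0
t2 = t1 ∨ z = 0 ∨ 1 = 1
t3 = t2 ⊕ t1 = 1 ⊕ 0 = 1
t4 = t3 ∨ t2 = 1 ∨ 1 = 1
t5 = t1 ⊕ t4 = 0 ⊕ 1 = 1
So t5 = 1 as required.

x=0, y=0, z=1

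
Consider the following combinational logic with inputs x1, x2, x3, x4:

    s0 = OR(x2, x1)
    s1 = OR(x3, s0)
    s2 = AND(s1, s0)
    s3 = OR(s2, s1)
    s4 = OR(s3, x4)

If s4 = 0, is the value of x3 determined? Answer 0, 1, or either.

s4 = OR(s3, x4) must be 0, so both s3 = 0 and x4 = 0.
Every assignment with s4 = 0 has x3 = 0; there are 1 such assignment(s).
  x1=0, x2=0, x3=0, x4=0

0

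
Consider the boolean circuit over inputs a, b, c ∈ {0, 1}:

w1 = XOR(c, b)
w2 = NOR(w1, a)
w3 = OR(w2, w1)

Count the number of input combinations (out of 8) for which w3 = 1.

w3 = OR(w2, w1) must be 1, so at least one of w2, w1 is 1.
Satisfying assignments:
  a=0, b=0, c=0
  a=0, b=0, c=1
  a=0, b=1, c=0
  a=0, b=1, c=1
  a=1, b=0, c=1
  a=1, b=1, c=0

6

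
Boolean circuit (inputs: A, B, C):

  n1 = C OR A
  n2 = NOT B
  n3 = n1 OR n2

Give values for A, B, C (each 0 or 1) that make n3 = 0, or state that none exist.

n3 = n1 OR n2 must be 0, so both n1 = 0 and n2 = 0.
n1 = C OR A must be 0, so both C = 0 and A = 0.
n2 = NOT B must be 0, so B = 1.
Check with A=0 B=1 C=0:
n1 = C OR A = 0 OR 0 = 0
n2 = NOT B = NOT 1 = 0
n3 = n1 OR n2 = 0 OR 0 = 0
So n3 = 0 as required.

A=0 B=1 C=0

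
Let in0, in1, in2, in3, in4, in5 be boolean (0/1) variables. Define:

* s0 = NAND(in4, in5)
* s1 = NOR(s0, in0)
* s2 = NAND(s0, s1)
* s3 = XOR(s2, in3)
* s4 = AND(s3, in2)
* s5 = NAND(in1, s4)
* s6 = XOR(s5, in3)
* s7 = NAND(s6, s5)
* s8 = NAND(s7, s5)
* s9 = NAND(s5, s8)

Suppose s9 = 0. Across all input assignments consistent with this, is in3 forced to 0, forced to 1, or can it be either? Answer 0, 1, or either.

0

s9 = NAND(s5, s8) must be 0, so both s5 = 1 and s8 = 1.
s5 = NAND(in1, s4) must be 1, so at least one of in1, s4 is 0.
Every assignment with s9 = 0 has in3 = 0; there are 24 such assignment(s).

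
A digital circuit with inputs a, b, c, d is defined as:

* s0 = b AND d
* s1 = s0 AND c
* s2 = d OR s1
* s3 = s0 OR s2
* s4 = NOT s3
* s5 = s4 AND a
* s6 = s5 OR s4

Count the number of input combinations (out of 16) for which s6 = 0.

s6 = s5 OR s4 must be 0, so both s5 = 0 and s4 = 0.
s5 = s4 AND a must be 0, so at least one of s4, a is 0.
Enumerating the 16 input combinations, 8 give s6 = 0 and 8 give s6 = 1.

8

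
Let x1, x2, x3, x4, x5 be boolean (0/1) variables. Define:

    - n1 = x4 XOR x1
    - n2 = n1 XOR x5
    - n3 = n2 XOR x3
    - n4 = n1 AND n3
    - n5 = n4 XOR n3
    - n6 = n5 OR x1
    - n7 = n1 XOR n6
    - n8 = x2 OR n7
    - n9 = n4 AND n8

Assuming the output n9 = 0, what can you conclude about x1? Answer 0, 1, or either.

either

Both values of x1 occur among assignments with n9 = 0:
  x1=0: x1=0, x2=0, x3=0, x4=0, x5=0
  x1=1: x1=1, x2=0, x3=0, x4=0, x5=0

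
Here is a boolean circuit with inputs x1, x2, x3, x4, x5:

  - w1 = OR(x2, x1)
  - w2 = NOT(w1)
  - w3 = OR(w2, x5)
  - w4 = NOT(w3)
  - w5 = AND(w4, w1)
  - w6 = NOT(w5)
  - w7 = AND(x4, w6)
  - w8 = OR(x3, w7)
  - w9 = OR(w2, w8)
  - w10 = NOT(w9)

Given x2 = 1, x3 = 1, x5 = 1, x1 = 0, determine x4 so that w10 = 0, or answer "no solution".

x4=0

w10 = NOT(w9) must be 0, so w9 = 1.
Check with x2 = 1, x3 = 1, x5 = 1, x1 = 0 and x4=0:
w1 = OR(x2, x1) = OR(1, 0) = 1
w2 = NOT(w1) = NOT 1 = 0
w3 = OR(w2, x5) = OR(0, 1) = 1
w4 = NOT(w3) = NOT 1 = 0
w5 = AND(w4, w1) = AND(0, 1) = 0
w6 = NOT(w5) = NOT 0 = 1
w7 = AND(x4, w6) = AND(0, 1) = 0
w8 = OR(x3, w7) = OR(1, 0) = 1
w9 = OR(w2, w8) = OR(0, 1) = 1
w10 = NOT(w9) = NOT 1 = 0
So w10 = 0.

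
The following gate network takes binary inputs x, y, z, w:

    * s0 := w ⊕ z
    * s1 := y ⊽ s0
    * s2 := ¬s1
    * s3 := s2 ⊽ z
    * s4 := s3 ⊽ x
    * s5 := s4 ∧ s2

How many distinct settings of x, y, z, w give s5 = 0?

s5 = s4 ∧ s2 must be 0, so at least one of s4, s2 is 0.
Enumerating the 16 input combinations, 10 give s5 = 0 and 6 give s5 = 1.

10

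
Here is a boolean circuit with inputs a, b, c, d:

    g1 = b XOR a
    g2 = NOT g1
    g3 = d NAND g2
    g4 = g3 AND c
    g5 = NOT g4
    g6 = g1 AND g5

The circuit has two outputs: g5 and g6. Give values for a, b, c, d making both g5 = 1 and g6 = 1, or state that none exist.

a=1 b=0 c=0 d=1

Check with a=1 b=0 c=0 d=1:
g1 = b XOR a = 0 XOR 1 = 1
g2 = NOT g1 = NOT 1 = 0
g3 = d NAND g2 = 1 NAND 0 = 1
g4 = g3 AND c = 1 AND 0 = 0
g5 = NOT g4 = NOT 0 = 1
g6 = g1 AND g5 = 1 AND 1 = 1
So g5 = 1 and g6 = 1.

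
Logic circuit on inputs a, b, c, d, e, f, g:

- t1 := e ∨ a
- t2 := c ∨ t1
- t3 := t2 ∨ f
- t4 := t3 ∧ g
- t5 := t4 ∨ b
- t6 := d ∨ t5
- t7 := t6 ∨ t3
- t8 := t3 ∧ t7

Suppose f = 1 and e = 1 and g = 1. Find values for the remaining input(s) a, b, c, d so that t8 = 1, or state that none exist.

t8 = t3 ∧ t7 must be 1, so both t3 = 1 and t7 = 1.
Check with f = 1 and e = 1 and g = 1 and a=0, b=1, c=1, d=0:
t1 = e ∨ a = 1 ∨ 0 = 1
t2 = c ∨ t1 = 1 ∨ 1 = 1
t3 = t2 ∨ f = 1 ∨ 1 = 1
t4 = t3 ∧ g = 1 ∧ 1 = 1
t5 = t4 ∨ b = 1 ∨ 1 = 1
t6 = d ∨ t5 = 0 ∨ 1 = 1
t7 = t6 ∨ t3 = 1 ∨ 1 = 1
t8 = t3 ∧ t7 = 1 ∧ 1 = 1
So t8 = 1.

a=0 b=1 c=1 d=0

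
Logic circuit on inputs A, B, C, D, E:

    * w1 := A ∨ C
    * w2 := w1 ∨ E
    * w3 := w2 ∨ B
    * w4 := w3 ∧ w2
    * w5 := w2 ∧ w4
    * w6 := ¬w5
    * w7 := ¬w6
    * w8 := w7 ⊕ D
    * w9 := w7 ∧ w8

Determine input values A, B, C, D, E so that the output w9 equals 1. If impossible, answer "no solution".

A=1, B=1, C=0, D=0, E=1

w9 = w7 ∧ w8 must be 1, so both w7 = 1 and w8 = 1.
w7 = ¬w6 must be 1, so w6 = 0.
Check with A=1, B=1, C=0, D=0, E=1:
w1 = A ∨ C = 1 ∨ 0 = 1
w2 = w1 ∨ E = 1 ∨ 1 = 1
w3 = w2 ∨ B = 1 ∨ 1 = 1
w4 = w3 ∧ w2 = 1 ∧ 1 = 1
w5 = w2 ∧ w4 = 1 ∧ 1 = 1
w6 = ¬w5 = ¬1 = 0
w7 = ¬w6 = ¬0 = 1
w8 = w7 ⊕ D = 1 ⊕ 0 = 1
w9 = w7 ∧ w8 = 1 ∧ 1 = 1
So w9 = 1 as required.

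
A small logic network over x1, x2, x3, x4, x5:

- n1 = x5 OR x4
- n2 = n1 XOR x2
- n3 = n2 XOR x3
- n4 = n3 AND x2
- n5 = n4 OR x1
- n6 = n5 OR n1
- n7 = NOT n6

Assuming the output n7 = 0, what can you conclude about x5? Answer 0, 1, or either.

either

Both values of x5 occur among assignments with n7 = 0:
  x5=0: x1=0, x2=0, x3=0, x4=1, x5=0
  x5=1: x1=0, x2=0, x3=0, x4=0, x5=1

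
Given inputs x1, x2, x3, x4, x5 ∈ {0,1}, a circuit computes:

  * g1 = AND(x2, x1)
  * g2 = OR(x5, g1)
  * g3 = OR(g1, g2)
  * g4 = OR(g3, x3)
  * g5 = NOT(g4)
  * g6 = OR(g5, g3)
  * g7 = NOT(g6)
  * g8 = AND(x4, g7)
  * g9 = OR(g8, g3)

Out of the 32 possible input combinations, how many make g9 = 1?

23

g9 = OR(g8, g3) must be 1, so at least one of g8, g3 is 1.
Enumerating the 32 input combinations, 23 give g9 = 1 and 9 give g9 = 0.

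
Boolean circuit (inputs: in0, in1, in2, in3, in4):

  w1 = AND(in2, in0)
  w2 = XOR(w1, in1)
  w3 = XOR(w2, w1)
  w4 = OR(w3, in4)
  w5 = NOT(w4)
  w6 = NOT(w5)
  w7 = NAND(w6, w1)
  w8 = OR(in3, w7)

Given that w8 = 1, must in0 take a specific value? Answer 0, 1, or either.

either

Both values of in0 occur among assignments with w8 = 1:
  in0=0: in0=0, in1=0, in2=0, in3=0, in4=0
  in0=1: in0=1, in1=0, in2=0, in3=0, in4=0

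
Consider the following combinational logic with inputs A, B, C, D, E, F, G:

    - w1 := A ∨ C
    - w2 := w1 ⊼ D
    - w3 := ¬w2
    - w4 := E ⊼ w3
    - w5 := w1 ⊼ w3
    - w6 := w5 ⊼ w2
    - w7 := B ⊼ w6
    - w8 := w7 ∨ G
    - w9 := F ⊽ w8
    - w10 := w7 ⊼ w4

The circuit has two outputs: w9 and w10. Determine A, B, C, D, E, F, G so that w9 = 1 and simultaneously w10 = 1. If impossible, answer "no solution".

Check with A=0, B=1, C=1, D=1, E=1, F=0, G=0:
w1 = A ∨ C = 0 ∨ 1 = 1
w2 = w1 ⊼ D = 1 ⊼ 1 = 0
w3 = ¬w2 = ¬0 = 1
w4 = E ⊼ w3 = 1 ⊼ 1 = 0
w5 = w1 ⊼ w3 = 1 ⊼ 1 = 0
w6 = w5 ⊼ w2 = 0 ⊼ 0 = 1
w7 = B ⊼ w6 = 1 ⊼ 1 = 0
w8 = w7 ∨ G = 0 ∨ 0 = 0
w9 = F ⊽ w8 = 0 ⊽ 0 = 1
w10 = w7 ⊼ w4 = 0 ⊼ 0 = 1
So w9 = 1 and w10 = 1.

A=0, B=1, C=1, D=1, E=1, F=0, G=0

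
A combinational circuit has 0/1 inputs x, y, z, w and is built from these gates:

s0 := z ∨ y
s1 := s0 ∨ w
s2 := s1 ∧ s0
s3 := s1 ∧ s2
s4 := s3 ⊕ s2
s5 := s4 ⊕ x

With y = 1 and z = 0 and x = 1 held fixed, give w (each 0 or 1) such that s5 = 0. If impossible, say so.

no solution exists

With y = 1 and z = 0 and x = 1 fixed, none of the 2 settings of w give s5 = 0.
For example, with w=0:
s0 = z ∨ y = 0 ∨ 1 = 1
s1 = s0 ∨ w = 1 ∨ 0 = 1
s2 = s1 ∧ s0 = 1 ∧ 1 = 1
s3 = s1 ∧ s2 = 1 ∧ 1 = 1
s4 = s3 ⊕ s2 = 1 ⊕ 1 = 0
s5 = s4 ⊕ x = 0 ⊕ 1 = 1
giving s5 = 1 ≠ 0.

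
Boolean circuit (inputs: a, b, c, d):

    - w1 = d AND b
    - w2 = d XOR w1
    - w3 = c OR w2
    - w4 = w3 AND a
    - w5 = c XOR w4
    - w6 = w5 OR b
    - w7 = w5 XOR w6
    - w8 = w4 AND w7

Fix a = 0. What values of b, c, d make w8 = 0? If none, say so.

w8 = w4 AND w7 must be 0, so at least one of w4, w7 is 0.
Check with a = 0 and b=0, c=1, d=1:
w1 = d AND b = 1 AND 0 = 0
w2 = d XOR w1 = 1 XOR 0 = 1
w3 = c OR w2 = 1 OR 1 = 1
w4 = w3 AND a = 1 AND 0 = 0
w5 = c XOR w4 = 1 XOR 0 = 1
w6 = w5 OR b = 1 OR 0 = 1
w7 = w5 XOR w6 = 1 XOR 1 = 0
w8 = w4 AND w7 = 0 AND 0 = 0
So w8 = 0.

b=0 c=1 d=1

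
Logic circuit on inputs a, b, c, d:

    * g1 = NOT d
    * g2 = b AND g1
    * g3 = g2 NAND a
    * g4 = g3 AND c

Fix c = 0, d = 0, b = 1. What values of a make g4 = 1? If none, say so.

With c = 0, d = 0, b = 1 fixed, none of the 2 settings of a give g4 = 1.
For example, with a=1:
g1 = NOT d = NOT 0 = 1
g2 = b AND g1 = 1 AND 1 = 1
g3 = g2 NAND a = 1 NAND 1 = 0
g4 = g3 AND c = 0 AND 0 = 0
giving g4 = 0 ≠ 1.

no solution exists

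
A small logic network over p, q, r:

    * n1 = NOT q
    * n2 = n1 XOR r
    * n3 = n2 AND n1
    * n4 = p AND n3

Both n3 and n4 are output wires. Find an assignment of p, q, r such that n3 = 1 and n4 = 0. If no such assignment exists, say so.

p=0 q=0 r=0

Check with p=0 q=0 r=0:
n1 = NOT q = NOT 0 = 1
n2 = n1 XOR r = 1 XOR 0 = 1
n3 = n2 AND n1 = 1 AND 1 = 1
n4 = p AND n3 = 0 AND 1 = 0
So n3 = 1 and n4 = 0.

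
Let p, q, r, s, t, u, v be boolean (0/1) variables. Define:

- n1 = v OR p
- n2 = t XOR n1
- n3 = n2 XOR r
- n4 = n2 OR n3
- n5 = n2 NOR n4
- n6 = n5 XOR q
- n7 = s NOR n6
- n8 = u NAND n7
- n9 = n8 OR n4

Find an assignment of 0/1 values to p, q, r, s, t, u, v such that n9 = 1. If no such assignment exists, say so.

p=0, q=1, r=0, s=1, t=1, u=1, v=0

n9 = n8 OR n4 must be 1, so at least one of n8, n4 is 1.
Check with p=0, q=1, r=0, s=1, t=1, u=1, v=0:
n1 = v OR p = 0 OR 0 = 0
n2 = t XOR n1 = 1 XOR 0 = 1
n3 = n2 XOR r = 1 XOR 0 = 1
n4 = n2 OR n3 = 1 OR 1 = 1
n5 = n2 NOR n4 = 1 NOR 1 = 0
n6 = n5 XOR q = 0 XOR 1 = 1
n7 = s NOR n6 = 1 NOR 1 = 0
n8 = u NAND n7 = 1 NAND 0 = 1
n9 = n8 OR n4 = 1 OR 1 = 1
So n9 = 1 as required.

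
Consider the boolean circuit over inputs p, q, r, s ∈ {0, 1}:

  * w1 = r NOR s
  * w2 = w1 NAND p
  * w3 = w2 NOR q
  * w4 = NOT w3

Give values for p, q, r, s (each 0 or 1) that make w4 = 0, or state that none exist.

w4 = NOT w3 must be 0, so w3 = 1.
w3 = w2 NOR q must be 1, so both w2 = 0 and q = 0.
w2 = w1 NAND p must be 0, so both w1 = 1 and p = 1.
Check with p=1, q=0, r=0, s=0:
w1 = r NOR s = 0 NOR 0 = 1
w2 = w1 NAND p = 1 NAND 1 = 0
w3 = w2 NOR q = 0 NOR 0 = 1
w4 = NOT w3 = NOT 1 = 0
So w4 = 0 as required.

p=1, q=0, r=0, s=0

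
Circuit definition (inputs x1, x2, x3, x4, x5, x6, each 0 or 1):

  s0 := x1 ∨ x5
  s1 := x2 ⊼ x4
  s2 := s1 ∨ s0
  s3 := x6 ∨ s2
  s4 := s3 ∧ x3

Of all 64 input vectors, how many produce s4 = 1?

31

s4 = s3 ∧ x3 must be 1, so both s3 = 1 and x3 = 1.
s3 = x6 ∨ s2 must be 1, so at least one of x6, s2 is 1.
Enumerating the 64 input combinations, 31 give s4 = 1 and 33 give s4 = 0.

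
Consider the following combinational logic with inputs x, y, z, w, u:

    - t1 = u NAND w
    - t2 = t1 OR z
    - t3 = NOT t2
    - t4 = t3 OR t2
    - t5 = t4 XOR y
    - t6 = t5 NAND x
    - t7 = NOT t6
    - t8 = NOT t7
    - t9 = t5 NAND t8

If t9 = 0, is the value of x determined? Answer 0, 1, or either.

t9 = t5 NAND t8 must be 0, so both t5 = 1 and t8 = 1.
Every assignment with t9 = 0 has x = 0; there are 8 such assignment(s).

0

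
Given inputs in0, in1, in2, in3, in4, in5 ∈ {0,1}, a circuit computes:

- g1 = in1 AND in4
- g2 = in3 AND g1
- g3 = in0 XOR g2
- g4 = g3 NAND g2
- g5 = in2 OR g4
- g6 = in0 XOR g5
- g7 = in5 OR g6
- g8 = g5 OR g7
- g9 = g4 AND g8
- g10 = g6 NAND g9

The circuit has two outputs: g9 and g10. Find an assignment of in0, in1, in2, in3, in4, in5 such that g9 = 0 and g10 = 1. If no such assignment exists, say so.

in0=0, in1=1, in2=0, in3=1, in4=1, in5=1

Check with in0=0, in1=1, in2=0, in3=1, in4=1, in5=1:
g1 = in1 AND in4 = 1 AND 1 = 1
g2 = in3 AND g1 = 1 AND 1 = 1
g3 = in0 XOR g2 = 0 XOR 1 = 1
g4 = g3 NAND g2 = 1 NAND 1 = 0
g5 = in2 OR g4 = 0 OR 0 = 0
g6 = in0 XOR g5 = 0 XOR 0 = 0
g7 = in5 OR g6 = 1 OR 0 = 1
g8 = g5 OR g7 = 0 OR 1 = 1
g9 = g4 AND g8 = 0 AND 1 = 0
g10 = g6 NAND g9 = 0 NAND 0 = 1
So g9 = 0 and g10 = 1.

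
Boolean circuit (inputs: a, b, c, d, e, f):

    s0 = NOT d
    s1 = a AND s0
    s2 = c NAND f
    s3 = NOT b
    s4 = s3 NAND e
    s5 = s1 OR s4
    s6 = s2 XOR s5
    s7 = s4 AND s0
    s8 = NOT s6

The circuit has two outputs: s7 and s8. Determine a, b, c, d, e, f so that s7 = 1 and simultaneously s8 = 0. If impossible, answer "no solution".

Check with a=1 b=1 c=1 d=0 e=0 f=1:
s0 = NOT d = NOT 0 = 1
s1 = a AND s0 = 1 AND 1 = 1
s2 = c NAND f = 1 NAND 1 = 0
s3 = NOT b = NOT 1 = 0
s4 = s3 NAND e = 0 NAND 0 = 1
s5 = s1 OR s4 = 1 OR 1 = 1
s6 = s2 XOR s5 = 0 XOR 1 = 1
s7 = s4 AND s0 = 1 AND 1 = 1
s8 = NOT s6 = NOT 1 = 0
So s7 = 1 and s8 = 0.

a=1 b=1 c=1 d=0 e=0 f=1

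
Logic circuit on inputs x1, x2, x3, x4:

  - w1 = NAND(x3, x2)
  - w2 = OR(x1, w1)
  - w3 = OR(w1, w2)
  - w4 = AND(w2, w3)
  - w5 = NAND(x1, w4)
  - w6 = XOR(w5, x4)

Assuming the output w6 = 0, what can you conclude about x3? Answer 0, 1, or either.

Both values of x3 occur among assignments with w6 = 0:
  x3=0: x1=0, x2=0, x3=0, x4=1
  x3=1: x1=0, x2=0, x3=1, x4=1

either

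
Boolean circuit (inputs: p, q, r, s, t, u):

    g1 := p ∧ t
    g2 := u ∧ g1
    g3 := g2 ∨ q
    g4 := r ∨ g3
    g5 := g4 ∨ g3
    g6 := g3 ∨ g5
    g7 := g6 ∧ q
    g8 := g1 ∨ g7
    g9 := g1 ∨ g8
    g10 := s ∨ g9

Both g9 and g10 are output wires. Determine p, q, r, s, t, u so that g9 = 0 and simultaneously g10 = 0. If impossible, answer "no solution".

p=0, q=0, r=1, s=0, t=0, u=0

Check with p=0, q=0, r=1, s=0, t=0, u=0:
g1 = p ∧ t = 0 ∧ 0 = 0
g2 = u ∧ g1 = 0 ∧ 0 = 0
g3 = g2 ∨ q = 0 ∨ 0 = 0
g4 = r ∨ g3 = 1 ∨ 0 = 1
g5 = g4 ∨ g3 = 1 ∨ 0 = 1
g6 = g3 ∨ g5 = 0 ∨ 1 = 1
g7 = g6 ∧ q = 1 ∧ 0 = 0
g8 = g1 ∨ g7 = 0 ∨ 0 = 0
g9 = g1 ∨ g8 = 0 ∨ 0 = 0
g10 = s ∨ g9 = 0 ∨ 0 = 0
So g9 = 0 and g10 = 0.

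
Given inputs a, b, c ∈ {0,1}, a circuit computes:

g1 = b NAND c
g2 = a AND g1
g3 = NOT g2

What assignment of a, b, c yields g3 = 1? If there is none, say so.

Check with a=0, b=1, c=1:
g1 = b NAND c = 1 NAND 1 = 0
g2 = a AND g1 = 0 AND 0 = 0
g3 = NOT g2 = NOT 0 = 1
So g3 = 1 as required.

a=0, b=1, c=1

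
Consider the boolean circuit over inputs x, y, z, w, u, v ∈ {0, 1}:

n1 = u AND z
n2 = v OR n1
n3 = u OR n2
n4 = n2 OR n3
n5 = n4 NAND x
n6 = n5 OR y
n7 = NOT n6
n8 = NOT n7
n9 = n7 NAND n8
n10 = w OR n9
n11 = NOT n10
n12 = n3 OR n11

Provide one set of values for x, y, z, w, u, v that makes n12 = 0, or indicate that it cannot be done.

x=0, y=1, z=0, w=1, u=0, v=0

n12 = n3 OR n11 must be 0, so both n3 = 0 and n11 = 0.
n3 = u OR n2 must be 0, so both u = 0 and n2 = 0.
Check with x=0, y=1, z=0, w=1, u=0, v=0:
n1 = u AND z = 0 AND 0 = 0
n2 = v OR n1 = 0 OR 0 = 0
n3 = u OR n2 = 0 OR 0 = 0
n4 = n2 OR n3 = 0 OR 0 = 0
n5 = n4 NAND x = 0 NAND 0 = 1
n6 = n5 OR y = 1 OR 1 = 1
n7 = NOT n6 = NOT 1 = 0
n8 = NOT n7 = NOT 0 = 1
n9 = n7 NAND n8 = 0 NAND 1 = 1
n10 = w OR n9 = 1 OR 1 = 1
n11 = NOT n10 = NOT 1 = 0
n12 = n3 OR n11 = 0 OR 0 = 0
So n12 = 0 as required.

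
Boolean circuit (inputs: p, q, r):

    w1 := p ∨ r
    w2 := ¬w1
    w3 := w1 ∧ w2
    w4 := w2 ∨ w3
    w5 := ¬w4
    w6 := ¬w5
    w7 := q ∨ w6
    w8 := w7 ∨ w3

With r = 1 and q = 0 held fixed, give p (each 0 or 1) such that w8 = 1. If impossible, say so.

With r = 1 and q = 0 fixed, none of the 2 settings of p give w8 = 1.
For example, with p=0:
w1 = p ∨ r = 0 ∨ 1 = 1
w2 = ¬w1 = ¬1 = 0
w3 = w1 ∧ w2 = 1 ∧ 0 = 0
w4 = w2 ∨ w3 = 0 ∨ 0 = 0
w5 = ¬w4 = ¬0 = 1
w6 = ¬w5 = ¬1 = 0
w7 = q ∨ w6 = 0 ∨ 0 = 0
w8 = w7 ∨ w3 = 0 ∨ 0 = 0
giving w8 = 0 ≠ 1.

no solution exists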